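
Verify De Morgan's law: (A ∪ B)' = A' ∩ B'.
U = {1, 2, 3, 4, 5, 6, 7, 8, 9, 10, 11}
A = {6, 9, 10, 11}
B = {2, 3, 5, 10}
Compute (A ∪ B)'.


U = {1, 2, 3, 4, 5, 6, 7, 8, 9, 10, 11}
A = {6, 9, 10, 11}, B = {2, 3, 5, 10}
A ∪ B = {2, 3, 5, 6, 9, 10, 11}
(A ∪ B)' = U \ (A ∪ B) = {1, 4, 7, 8}
Verification via A' ∩ B': A' = {1, 2, 3, 4, 5, 7, 8}, B' = {1, 4, 6, 7, 8, 9, 11}
A' ∩ B' = {1, 4, 7, 8} ✓

{1, 4, 7, 8}


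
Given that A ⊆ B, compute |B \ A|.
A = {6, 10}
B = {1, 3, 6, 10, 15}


Set A = {6, 10}, |A| = 2
Set B = {1, 3, 6, 10, 15}, |B| = 5
Since A ⊆ B: B \ A = {1, 3, 15}
|B| - |A| = 5 - 2 = 3

3


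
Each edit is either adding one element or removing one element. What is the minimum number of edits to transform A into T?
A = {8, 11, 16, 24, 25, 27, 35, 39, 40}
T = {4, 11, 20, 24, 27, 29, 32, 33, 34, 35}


Set A = {8, 11, 16, 24, 25, 27, 35, 39, 40}
Set T = {4, 11, 20, 24, 27, 29, 32, 33, 34, 35}
Elements to remove from A (in A, not in T): {8, 16, 25, 39, 40} → 5 removals
Elements to add to A (in T, not in A): {4, 20, 29, 32, 33, 34} → 6 additions
Total edits = 5 + 6 = 11

11


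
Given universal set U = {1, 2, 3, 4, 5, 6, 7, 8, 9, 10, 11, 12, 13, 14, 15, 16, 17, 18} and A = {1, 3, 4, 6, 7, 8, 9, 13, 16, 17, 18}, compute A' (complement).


Universal set U = {1, 2, 3, 4, 5, 6, 7, 8, 9, 10, 11, 12, 13, 14, 15, 16, 17, 18}
Set A = {1, 3, 4, 6, 7, 8, 9, 13, 16, 17, 18}
A' = U \ A = elements in U but not in A
Checking each element of U:
1 (in A, exclude), 2 (not in A, include), 3 (in A, exclude), 4 (in A, exclude), 5 (not in A, include), 6 (in A, exclude), 7 (in A, exclude), 8 (in A, exclude), 9 (in A, exclude), 10 (not in A, include), 11 (not in A, include), 12 (not in A, include), 13 (in A, exclude), 14 (not in A, include), 15 (not in A, include), 16 (in A, exclude), 17 (in A, exclude), 18 (in A, exclude)
A' = {2, 5, 10, 11, 12, 14, 15}

{2, 5, 10, 11, 12, 14, 15}


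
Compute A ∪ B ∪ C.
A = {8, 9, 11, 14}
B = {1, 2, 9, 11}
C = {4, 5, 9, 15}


Set A = {8, 9, 11, 14}
Set B = {1, 2, 9, 11}
Set C = {4, 5, 9, 15}
First, A ∪ B = {1, 2, 8, 9, 11, 14}
Then, (A ∪ B) ∪ C = {1, 2, 4, 5, 8, 9, 11, 14, 15}

{1, 2, 4, 5, 8, 9, 11, 14, 15}


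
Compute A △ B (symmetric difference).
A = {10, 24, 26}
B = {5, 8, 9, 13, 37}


Set A = {10, 24, 26}
Set B = {5, 8, 9, 13, 37}
A △ B = (A \ B) ∪ (B \ A)
Elements in A but not B: {10, 24, 26}
Elements in B but not A: {5, 8, 9, 13, 37}
A △ B = {5, 8, 9, 10, 13, 24, 26, 37}

{5, 8, 9, 10, 13, 24, 26, 37}


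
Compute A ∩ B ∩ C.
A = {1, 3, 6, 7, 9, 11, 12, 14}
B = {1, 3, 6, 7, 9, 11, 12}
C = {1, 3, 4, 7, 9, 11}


Set A = {1, 3, 6, 7, 9, 11, 12, 14}
Set B = {1, 3, 6, 7, 9, 11, 12}
Set C = {1, 3, 4, 7, 9, 11}
First, A ∩ B = {1, 3, 6, 7, 9, 11, 12}
Then, (A ∩ B) ∩ C = {1, 3, 7, 9, 11}

{1, 3, 7, 9, 11}


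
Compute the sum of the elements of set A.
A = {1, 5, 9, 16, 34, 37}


Set A = {1, 5, 9, 16, 34, 37}
Sum = 1 + 5 + 9 + 16 + 34 + 37 = 102

102


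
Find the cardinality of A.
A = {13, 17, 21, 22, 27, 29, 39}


Set A = {13, 17, 21, 22, 27, 29, 39}
Listing elements: 13, 17, 21, 22, 27, 29, 39
Counting: 7 elements
|A| = 7

7


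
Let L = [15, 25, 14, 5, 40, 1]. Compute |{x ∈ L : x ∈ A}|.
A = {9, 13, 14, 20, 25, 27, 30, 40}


Set A = {9, 13, 14, 20, 25, 27, 30, 40}
Candidates: [15, 25, 14, 5, 40, 1]
Check each candidate:
15 ∉ A, 25 ∈ A, 14 ∈ A, 5 ∉ A, 40 ∈ A, 1 ∉ A
Count of candidates in A: 3

3


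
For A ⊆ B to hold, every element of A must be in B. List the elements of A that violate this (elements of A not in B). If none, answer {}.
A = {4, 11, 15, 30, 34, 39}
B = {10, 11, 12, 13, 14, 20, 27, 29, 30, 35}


Set A = {4, 11, 15, 30, 34, 39}
Set B = {10, 11, 12, 13, 14, 20, 27, 29, 30, 35}
Check each element of A against B:
4 ∉ B (include), 11 ∈ B, 15 ∉ B (include), 30 ∈ B, 34 ∉ B (include), 39 ∉ B (include)
Elements of A not in B: {4, 15, 34, 39}

{4, 15, 34, 39}


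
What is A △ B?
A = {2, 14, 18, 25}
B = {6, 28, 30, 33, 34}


Set A = {2, 14, 18, 25}
Set B = {6, 28, 30, 33, 34}
A △ B = (A \ B) ∪ (B \ A)
Elements in A but not B: {2, 14, 18, 25}
Elements in B but not A: {6, 28, 30, 33, 34}
A △ B = {2, 6, 14, 18, 25, 28, 30, 33, 34}

{2, 6, 14, 18, 25, 28, 30, 33, 34}


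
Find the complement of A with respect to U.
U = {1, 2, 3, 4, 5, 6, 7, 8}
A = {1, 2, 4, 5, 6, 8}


Universal set U = {1, 2, 3, 4, 5, 6, 7, 8}
Set A = {1, 2, 4, 5, 6, 8}
A' = U \ A = elements in U but not in A
Checking each element of U:
1 (in A, exclude), 2 (in A, exclude), 3 (not in A, include), 4 (in A, exclude), 5 (in A, exclude), 6 (in A, exclude), 7 (not in A, include), 8 (in A, exclude)
A' = {3, 7}

{3, 7}


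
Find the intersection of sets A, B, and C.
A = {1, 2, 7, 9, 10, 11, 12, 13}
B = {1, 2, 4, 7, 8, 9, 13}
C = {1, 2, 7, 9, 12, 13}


Set A = {1, 2, 7, 9, 10, 11, 12, 13}
Set B = {1, 2, 4, 7, 8, 9, 13}
Set C = {1, 2, 7, 9, 12, 13}
First, A ∩ B = {1, 2, 7, 9, 13}
Then, (A ∩ B) ∩ C = {1, 2, 7, 9, 13}

{1, 2, 7, 9, 13}


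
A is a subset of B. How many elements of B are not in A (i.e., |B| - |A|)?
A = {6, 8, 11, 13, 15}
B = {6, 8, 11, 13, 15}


Set A = {6, 8, 11, 13, 15}, |A| = 5
Set B = {6, 8, 11, 13, 15}, |B| = 5
Since A ⊆ B: B \ A = {}
|B| - |A| = 5 - 5 = 0

0


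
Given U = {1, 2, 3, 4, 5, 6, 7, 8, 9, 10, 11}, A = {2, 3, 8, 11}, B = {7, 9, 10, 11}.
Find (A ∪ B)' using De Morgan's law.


U = {1, 2, 3, 4, 5, 6, 7, 8, 9, 10, 11}
A = {2, 3, 8, 11}, B = {7, 9, 10, 11}
A ∪ B = {2, 3, 7, 8, 9, 10, 11}
(A ∪ B)' = U \ (A ∪ B) = {1, 4, 5, 6}
Verification via A' ∩ B': A' = {1, 4, 5, 6, 7, 9, 10}, B' = {1, 2, 3, 4, 5, 6, 8}
A' ∩ B' = {1, 4, 5, 6} ✓

{1, 4, 5, 6}


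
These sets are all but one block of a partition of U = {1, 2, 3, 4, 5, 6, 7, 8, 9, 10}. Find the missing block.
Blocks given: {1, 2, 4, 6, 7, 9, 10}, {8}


U = {1, 2, 3, 4, 5, 6, 7, 8, 9, 10}
Shown blocks: {1, 2, 4, 6, 7, 9, 10}, {8}
A partition's blocks are pairwise disjoint and cover U, so the missing block = U \ (union of shown blocks).
Union of shown blocks: {1, 2, 4, 6, 7, 8, 9, 10}
Missing block = U \ (union) = {3, 5}

{3, 5}


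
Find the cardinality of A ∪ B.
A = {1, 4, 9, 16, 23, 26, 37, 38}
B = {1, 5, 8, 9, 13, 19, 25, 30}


Set A = {1, 4, 9, 16, 23, 26, 37, 38}, |A| = 8
Set B = {1, 5, 8, 9, 13, 19, 25, 30}, |B| = 8
A ∩ B = {1, 9}, |A ∩ B| = 2
|A ∪ B| = |A| + |B| - |A ∩ B| = 8 + 8 - 2 = 14

14


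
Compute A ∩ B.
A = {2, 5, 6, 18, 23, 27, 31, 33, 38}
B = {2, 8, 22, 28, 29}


Set A = {2, 5, 6, 18, 23, 27, 31, 33, 38}
Set B = {2, 8, 22, 28, 29}
A ∩ B includes only elements in both sets.
Check each element of A against B:
2 ✓, 5 ✗, 6 ✗, 18 ✗, 23 ✗, 27 ✗, 31 ✗, 33 ✗, 38 ✗
A ∩ B = {2}

{2}


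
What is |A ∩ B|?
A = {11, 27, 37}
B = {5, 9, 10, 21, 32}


Set A = {11, 27, 37}
Set B = {5, 9, 10, 21, 32}
A ∩ B = {}
|A ∩ B| = 0

0


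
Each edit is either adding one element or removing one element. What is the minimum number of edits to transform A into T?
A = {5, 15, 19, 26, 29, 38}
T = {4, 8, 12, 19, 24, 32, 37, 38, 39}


Set A = {5, 15, 19, 26, 29, 38}
Set T = {4, 8, 12, 19, 24, 32, 37, 38, 39}
Elements to remove from A (in A, not in T): {5, 15, 26, 29} → 4 removals
Elements to add to A (in T, not in A): {4, 8, 12, 24, 32, 37, 39} → 7 additions
Total edits = 4 + 7 = 11

11


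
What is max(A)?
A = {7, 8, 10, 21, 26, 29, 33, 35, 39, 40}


Set A = {7, 8, 10, 21, 26, 29, 33, 35, 39, 40}
Elements in ascending order: 7, 8, 10, 21, 26, 29, 33, 35, 39, 40
The largest element is 40.

40


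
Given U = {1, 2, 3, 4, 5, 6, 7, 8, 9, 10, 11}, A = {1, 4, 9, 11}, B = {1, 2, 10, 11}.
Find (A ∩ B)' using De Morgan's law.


U = {1, 2, 3, 4, 5, 6, 7, 8, 9, 10, 11}
A = {1, 4, 9, 11}, B = {1, 2, 10, 11}
A ∩ B = {1, 11}
(A ∩ B)' = U \ (A ∩ B) = {2, 3, 4, 5, 6, 7, 8, 9, 10}
Verification via A' ∪ B': A' = {2, 3, 5, 6, 7, 8, 10}, B' = {3, 4, 5, 6, 7, 8, 9}
A' ∪ B' = {2, 3, 4, 5, 6, 7, 8, 9, 10} ✓

{2, 3, 4, 5, 6, 7, 8, 9, 10}


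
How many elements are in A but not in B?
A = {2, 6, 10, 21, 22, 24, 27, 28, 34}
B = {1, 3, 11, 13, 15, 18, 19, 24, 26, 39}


Set A = {2, 6, 10, 21, 22, 24, 27, 28, 34}
Set B = {1, 3, 11, 13, 15, 18, 19, 24, 26, 39}
A \ B = {2, 6, 10, 21, 22, 27, 28, 34}
|A \ B| = 8

8


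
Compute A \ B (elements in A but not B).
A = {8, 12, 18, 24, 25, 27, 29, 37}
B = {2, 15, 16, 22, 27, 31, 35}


Set A = {8, 12, 18, 24, 25, 27, 29, 37}
Set B = {2, 15, 16, 22, 27, 31, 35}
A \ B includes elements in A that are not in B.
Check each element of A:
8 (not in B, keep), 12 (not in B, keep), 18 (not in B, keep), 24 (not in B, keep), 25 (not in B, keep), 27 (in B, remove), 29 (not in B, keep), 37 (not in B, keep)
A \ B = {8, 12, 18, 24, 25, 29, 37}

{8, 12, 18, 24, 25, 29, 37}


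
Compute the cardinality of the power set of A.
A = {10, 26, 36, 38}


Set A = {10, 26, 36, 38}
|A| = 4
The power set P(A) contains all subsets of A.
|P(A)| = 2^|A| = 2^4 = 16

16


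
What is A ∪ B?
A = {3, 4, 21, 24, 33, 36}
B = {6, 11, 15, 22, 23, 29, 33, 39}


Set A = {3, 4, 21, 24, 33, 36}
Set B = {6, 11, 15, 22, 23, 29, 33, 39}
A ∪ B includes all elements in either set.
Elements from A: {3, 4, 21, 24, 33, 36}
Elements from B not already included: {6, 11, 15, 22, 23, 29, 39}
A ∪ B = {3, 4, 6, 11, 15, 21, 22, 23, 24, 29, 33, 36, 39}

{3, 4, 6, 11, 15, 21, 22, 23, 24, 29, 33, 36, 39}


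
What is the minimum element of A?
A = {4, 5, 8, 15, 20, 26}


Set A = {4, 5, 8, 15, 20, 26}
Elements in ascending order: 4, 5, 8, 15, 20, 26
The smallest element is 4.

4


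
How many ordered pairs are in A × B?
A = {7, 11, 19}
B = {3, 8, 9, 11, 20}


Set A = {7, 11, 19} has 3 elements.
Set B = {3, 8, 9, 11, 20} has 5 elements.
|A × B| = |A| × |B| = 3 × 5 = 15

15


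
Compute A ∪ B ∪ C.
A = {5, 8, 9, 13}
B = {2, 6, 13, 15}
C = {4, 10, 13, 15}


Set A = {5, 8, 9, 13}
Set B = {2, 6, 13, 15}
Set C = {4, 10, 13, 15}
First, A ∪ B = {2, 5, 6, 8, 9, 13, 15}
Then, (A ∪ B) ∪ C = {2, 4, 5, 6, 8, 9, 10, 13, 15}

{2, 4, 5, 6, 8, 9, 10, 13, 15}


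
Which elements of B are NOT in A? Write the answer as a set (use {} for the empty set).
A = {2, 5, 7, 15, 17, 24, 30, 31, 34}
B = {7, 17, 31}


Set A = {2, 5, 7, 15, 17, 24, 30, 31, 34}
Set B = {7, 17, 31}
Check each element of B against A:
7 ∈ A, 17 ∈ A, 31 ∈ A
Elements of B not in A: {}

{}


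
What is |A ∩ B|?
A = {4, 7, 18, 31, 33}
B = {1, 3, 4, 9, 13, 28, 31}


Set A = {4, 7, 18, 31, 33}
Set B = {1, 3, 4, 9, 13, 28, 31}
A ∩ B = {4, 31}
|A ∩ B| = 2

2


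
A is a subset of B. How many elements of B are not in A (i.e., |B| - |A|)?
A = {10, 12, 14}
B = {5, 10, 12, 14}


Set A = {10, 12, 14}, |A| = 3
Set B = {5, 10, 12, 14}, |B| = 4
Since A ⊆ B: B \ A = {5}
|B| - |A| = 4 - 3 = 1

1


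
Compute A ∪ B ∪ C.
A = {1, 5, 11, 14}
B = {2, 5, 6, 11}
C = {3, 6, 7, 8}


Set A = {1, 5, 11, 14}
Set B = {2, 5, 6, 11}
Set C = {3, 6, 7, 8}
First, A ∪ B = {1, 2, 5, 6, 11, 14}
Then, (A ∪ B) ∪ C = {1, 2, 3, 5, 6, 7, 8, 11, 14}

{1, 2, 3, 5, 6, 7, 8, 11, 14}


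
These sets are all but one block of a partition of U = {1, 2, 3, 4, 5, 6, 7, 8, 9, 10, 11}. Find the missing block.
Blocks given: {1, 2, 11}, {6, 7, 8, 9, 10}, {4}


U = {1, 2, 3, 4, 5, 6, 7, 8, 9, 10, 11}
Shown blocks: {1, 2, 11}, {6, 7, 8, 9, 10}, {4}
A partition's blocks are pairwise disjoint and cover U, so the missing block = U \ (union of shown blocks).
Union of shown blocks: {1, 2, 4, 6, 7, 8, 9, 10, 11}
Missing block = U \ (union) = {3, 5}

{3, 5}


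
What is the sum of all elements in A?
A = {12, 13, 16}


Set A = {12, 13, 16}
Sum = 12 + 13 + 16 = 41

41


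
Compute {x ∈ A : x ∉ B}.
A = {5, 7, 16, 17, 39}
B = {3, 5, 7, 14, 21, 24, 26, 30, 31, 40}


Set A = {5, 7, 16, 17, 39}
Set B = {3, 5, 7, 14, 21, 24, 26, 30, 31, 40}
Check each element of A against B:
5 ∈ B, 7 ∈ B, 16 ∉ B (include), 17 ∉ B (include), 39 ∉ B (include)
Elements of A not in B: {16, 17, 39}

{16, 17, 39}


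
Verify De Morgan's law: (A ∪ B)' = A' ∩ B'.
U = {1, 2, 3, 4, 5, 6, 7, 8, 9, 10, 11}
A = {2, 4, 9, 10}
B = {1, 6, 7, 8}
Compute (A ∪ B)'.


U = {1, 2, 3, 4, 5, 6, 7, 8, 9, 10, 11}
A = {2, 4, 9, 10}, B = {1, 6, 7, 8}
A ∪ B = {1, 2, 4, 6, 7, 8, 9, 10}
(A ∪ B)' = U \ (A ∪ B) = {3, 5, 11}
Verification via A' ∩ B': A' = {1, 3, 5, 6, 7, 8, 11}, B' = {2, 3, 4, 5, 9, 10, 11}
A' ∩ B' = {3, 5, 11} ✓

{3, 5, 11}


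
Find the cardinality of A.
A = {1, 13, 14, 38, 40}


Set A = {1, 13, 14, 38, 40}
Listing elements: 1, 13, 14, 38, 40
Counting: 5 elements
|A| = 5

5


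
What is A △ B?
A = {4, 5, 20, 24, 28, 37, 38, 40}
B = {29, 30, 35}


Set A = {4, 5, 20, 24, 28, 37, 38, 40}
Set B = {29, 30, 35}
A △ B = (A \ B) ∪ (B \ A)
Elements in A but not B: {4, 5, 20, 24, 28, 37, 38, 40}
Elements in B but not A: {29, 30, 35}
A △ B = {4, 5, 20, 24, 28, 29, 30, 35, 37, 38, 40}

{4, 5, 20, 24, 28, 29, 30, 35, 37, 38, 40}


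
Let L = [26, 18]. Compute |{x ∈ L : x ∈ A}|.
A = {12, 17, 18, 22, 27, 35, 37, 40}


Set A = {12, 17, 18, 22, 27, 35, 37, 40}
Candidates: [26, 18]
Check each candidate:
26 ∉ A, 18 ∈ A
Count of candidates in A: 1

1


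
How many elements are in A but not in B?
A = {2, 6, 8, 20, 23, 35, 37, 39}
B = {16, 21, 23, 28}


Set A = {2, 6, 8, 20, 23, 35, 37, 39}
Set B = {16, 21, 23, 28}
A \ B = {2, 6, 8, 20, 35, 37, 39}
|A \ B| = 7

7


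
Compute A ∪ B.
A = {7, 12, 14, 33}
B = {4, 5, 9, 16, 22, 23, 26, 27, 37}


Set A = {7, 12, 14, 33}
Set B = {4, 5, 9, 16, 22, 23, 26, 27, 37}
A ∪ B includes all elements in either set.
Elements from A: {7, 12, 14, 33}
Elements from B not already included: {4, 5, 9, 16, 22, 23, 26, 27, 37}
A ∪ B = {4, 5, 7, 9, 12, 14, 16, 22, 23, 26, 27, 33, 37}

{4, 5, 7, 9, 12, 14, 16, 22, 23, 26, 27, 33, 37}


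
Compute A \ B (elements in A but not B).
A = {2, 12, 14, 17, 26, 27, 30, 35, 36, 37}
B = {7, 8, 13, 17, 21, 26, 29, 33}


Set A = {2, 12, 14, 17, 26, 27, 30, 35, 36, 37}
Set B = {7, 8, 13, 17, 21, 26, 29, 33}
A \ B includes elements in A that are not in B.
Check each element of A:
2 (not in B, keep), 12 (not in B, keep), 14 (not in B, keep), 17 (in B, remove), 26 (in B, remove), 27 (not in B, keep), 30 (not in B, keep), 35 (not in B, keep), 36 (not in B, keep), 37 (not in B, keep)
A \ B = {2, 12, 14, 27, 30, 35, 36, 37}

{2, 12, 14, 27, 30, 35, 36, 37}


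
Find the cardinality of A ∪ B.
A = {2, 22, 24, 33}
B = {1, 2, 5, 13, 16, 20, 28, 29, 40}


Set A = {2, 22, 24, 33}, |A| = 4
Set B = {1, 2, 5, 13, 16, 20, 28, 29, 40}, |B| = 9
A ∩ B = {2}, |A ∩ B| = 1
|A ∪ B| = |A| + |B| - |A ∩ B| = 4 + 9 - 1 = 12

12


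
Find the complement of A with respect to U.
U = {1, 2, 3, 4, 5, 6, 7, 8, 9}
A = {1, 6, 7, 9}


Universal set U = {1, 2, 3, 4, 5, 6, 7, 8, 9}
Set A = {1, 6, 7, 9}
A' = U \ A = elements in U but not in A
Checking each element of U:
1 (in A, exclude), 2 (not in A, include), 3 (not in A, include), 4 (not in A, include), 5 (not in A, include), 6 (in A, exclude), 7 (in A, exclude), 8 (not in A, include), 9 (in A, exclude)
A' = {2, 3, 4, 5, 8}

{2, 3, 4, 5, 8}


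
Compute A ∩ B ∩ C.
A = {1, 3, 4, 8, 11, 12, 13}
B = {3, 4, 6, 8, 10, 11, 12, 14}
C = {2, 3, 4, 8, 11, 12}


Set A = {1, 3, 4, 8, 11, 12, 13}
Set B = {3, 4, 6, 8, 10, 11, 12, 14}
Set C = {2, 3, 4, 8, 11, 12}
First, A ∩ B = {3, 4, 8, 11, 12}
Then, (A ∩ B) ∩ C = {3, 4, 8, 11, 12}

{3, 4, 8, 11, 12}


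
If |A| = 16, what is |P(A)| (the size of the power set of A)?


The set has 16 elements.
The power set contains all possible subsets.
|P(A)| = 2^|A| = 2^16 = 65536

65536


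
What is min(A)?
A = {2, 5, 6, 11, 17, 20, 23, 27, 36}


Set A = {2, 5, 6, 11, 17, 20, 23, 27, 36}
Elements in ascending order: 2, 5, 6, 11, 17, 20, 23, 27, 36
The smallest element is 2.

2


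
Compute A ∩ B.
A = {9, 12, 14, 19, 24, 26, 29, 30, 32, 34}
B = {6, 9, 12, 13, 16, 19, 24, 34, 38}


Set A = {9, 12, 14, 19, 24, 26, 29, 30, 32, 34}
Set B = {6, 9, 12, 13, 16, 19, 24, 34, 38}
A ∩ B includes only elements in both sets.
Check each element of A against B:
9 ✓, 12 ✓, 14 ✗, 19 ✓, 24 ✓, 26 ✗, 29 ✗, 30 ✗, 32 ✗, 34 ✓
A ∩ B = {9, 12, 19, 24, 34}

{9, 12, 19, 24, 34}


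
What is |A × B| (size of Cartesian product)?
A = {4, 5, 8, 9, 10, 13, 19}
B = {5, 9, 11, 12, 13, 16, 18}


Set A = {4, 5, 8, 9, 10, 13, 19} has 7 elements.
Set B = {5, 9, 11, 12, 13, 16, 18} has 7 elements.
|A × B| = |A| × |B| = 7 × 7 = 49

49


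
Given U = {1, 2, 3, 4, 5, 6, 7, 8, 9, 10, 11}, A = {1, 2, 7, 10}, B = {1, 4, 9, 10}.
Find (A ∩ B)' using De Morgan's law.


U = {1, 2, 3, 4, 5, 6, 7, 8, 9, 10, 11}
A = {1, 2, 7, 10}, B = {1, 4, 9, 10}
A ∩ B = {1, 10}
(A ∩ B)' = U \ (A ∩ B) = {2, 3, 4, 5, 6, 7, 8, 9, 11}
Verification via A' ∪ B': A' = {3, 4, 5, 6, 8, 9, 11}, B' = {2, 3, 5, 6, 7, 8, 11}
A' ∪ B' = {2, 3, 4, 5, 6, 7, 8, 9, 11} ✓

{2, 3, 4, 5, 6, 7, 8, 9, 11}


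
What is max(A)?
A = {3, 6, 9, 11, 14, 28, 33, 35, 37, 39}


Set A = {3, 6, 9, 11, 14, 28, 33, 35, 37, 39}
Elements in ascending order: 3, 6, 9, 11, 14, 28, 33, 35, 37, 39
The largest element is 39.

39


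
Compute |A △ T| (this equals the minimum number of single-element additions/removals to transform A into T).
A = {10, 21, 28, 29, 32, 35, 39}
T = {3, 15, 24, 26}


Set A = {10, 21, 28, 29, 32, 35, 39}
Set T = {3, 15, 24, 26}
Elements to remove from A (in A, not in T): {10, 21, 28, 29, 32, 35, 39} → 7 removals
Elements to add to A (in T, not in A): {3, 15, 24, 26} → 4 additions
Total edits = 7 + 4 = 11

11


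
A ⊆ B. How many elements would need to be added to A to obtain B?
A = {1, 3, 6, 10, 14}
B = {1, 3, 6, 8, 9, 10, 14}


Set A = {1, 3, 6, 10, 14}, |A| = 5
Set B = {1, 3, 6, 8, 9, 10, 14}, |B| = 7
Since A ⊆ B: B \ A = {8, 9}
|B| - |A| = 7 - 5 = 2

2


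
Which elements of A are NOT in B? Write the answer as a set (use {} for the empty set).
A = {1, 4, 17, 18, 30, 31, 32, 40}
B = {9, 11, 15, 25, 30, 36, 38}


Set A = {1, 4, 17, 18, 30, 31, 32, 40}
Set B = {9, 11, 15, 25, 30, 36, 38}
Check each element of A against B:
1 ∉ B (include), 4 ∉ B (include), 17 ∉ B (include), 18 ∉ B (include), 30 ∈ B, 31 ∉ B (include), 32 ∉ B (include), 40 ∉ B (include)
Elements of A not in B: {1, 4, 17, 18, 31, 32, 40}

{1, 4, 17, 18, 31, 32, 40}


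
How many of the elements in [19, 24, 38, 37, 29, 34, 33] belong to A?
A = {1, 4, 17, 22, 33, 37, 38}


Set A = {1, 4, 17, 22, 33, 37, 38}
Candidates: [19, 24, 38, 37, 29, 34, 33]
Check each candidate:
19 ∉ A, 24 ∉ A, 38 ∈ A, 37 ∈ A, 29 ∉ A, 34 ∉ A, 33 ∈ A
Count of candidates in A: 3

3


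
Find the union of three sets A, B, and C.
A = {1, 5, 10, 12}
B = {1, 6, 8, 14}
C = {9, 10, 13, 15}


Set A = {1, 5, 10, 12}
Set B = {1, 6, 8, 14}
Set C = {9, 10, 13, 15}
First, A ∪ B = {1, 5, 6, 8, 10, 12, 14}
Then, (A ∪ B) ∪ C = {1, 5, 6, 8, 9, 10, 12, 13, 14, 15}

{1, 5, 6, 8, 9, 10, 12, 13, 14, 15}


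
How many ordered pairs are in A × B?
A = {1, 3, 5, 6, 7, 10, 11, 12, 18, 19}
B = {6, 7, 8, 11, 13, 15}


Set A = {1, 3, 5, 6, 7, 10, 11, 12, 18, 19} has 10 elements.
Set B = {6, 7, 8, 11, 13, 15} has 6 elements.
|A × B| = |A| × |B| = 10 × 6 = 60

60


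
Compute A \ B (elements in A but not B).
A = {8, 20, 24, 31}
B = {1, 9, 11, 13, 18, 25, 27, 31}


Set A = {8, 20, 24, 31}
Set B = {1, 9, 11, 13, 18, 25, 27, 31}
A \ B includes elements in A that are not in B.
Check each element of A:
8 (not in B, keep), 20 (not in B, keep), 24 (not in B, keep), 31 (in B, remove)
A \ B = {8, 20, 24}

{8, 20, 24}


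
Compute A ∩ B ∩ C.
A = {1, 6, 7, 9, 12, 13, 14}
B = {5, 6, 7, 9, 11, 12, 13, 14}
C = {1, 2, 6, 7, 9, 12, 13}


Set A = {1, 6, 7, 9, 12, 13, 14}
Set B = {5, 6, 7, 9, 11, 12, 13, 14}
Set C = {1, 2, 6, 7, 9, 12, 13}
First, A ∩ B = {6, 7, 9, 12, 13, 14}
Then, (A ∩ B) ∩ C = {6, 7, 9, 12, 13}

{6, 7, 9, 12, 13}


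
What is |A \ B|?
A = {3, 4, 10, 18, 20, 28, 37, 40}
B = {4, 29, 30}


Set A = {3, 4, 10, 18, 20, 28, 37, 40}
Set B = {4, 29, 30}
A \ B = {3, 10, 18, 20, 28, 37, 40}
|A \ B| = 7

7


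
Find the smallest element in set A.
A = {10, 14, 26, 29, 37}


Set A = {10, 14, 26, 29, 37}
Elements in ascending order: 10, 14, 26, 29, 37
The smallest element is 10.

10


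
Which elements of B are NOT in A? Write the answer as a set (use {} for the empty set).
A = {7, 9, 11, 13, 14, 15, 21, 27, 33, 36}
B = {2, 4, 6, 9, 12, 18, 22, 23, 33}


Set A = {7, 9, 11, 13, 14, 15, 21, 27, 33, 36}
Set B = {2, 4, 6, 9, 12, 18, 22, 23, 33}
Check each element of B against A:
2 ∉ A (include), 4 ∉ A (include), 6 ∉ A (include), 9 ∈ A, 12 ∉ A (include), 18 ∉ A (include), 22 ∉ A (include), 23 ∉ A (include), 33 ∈ A
Elements of B not in A: {2, 4, 6, 12, 18, 22, 23}

{2, 4, 6, 12, 18, 22, 23}


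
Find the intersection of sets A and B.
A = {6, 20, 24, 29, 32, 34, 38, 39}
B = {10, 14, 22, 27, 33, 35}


Set A = {6, 20, 24, 29, 32, 34, 38, 39}
Set B = {10, 14, 22, 27, 33, 35}
A ∩ B includes only elements in both sets.
Check each element of A against B:
6 ✗, 20 ✗, 24 ✗, 29 ✗, 32 ✗, 34 ✗, 38 ✗, 39 ✗
A ∩ B = {}

{}


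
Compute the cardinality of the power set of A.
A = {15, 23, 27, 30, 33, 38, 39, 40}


Set A = {15, 23, 27, 30, 33, 38, 39, 40}
|A| = 8
The power set P(A) contains all subsets of A.
|P(A)| = 2^|A| = 2^8 = 256

256


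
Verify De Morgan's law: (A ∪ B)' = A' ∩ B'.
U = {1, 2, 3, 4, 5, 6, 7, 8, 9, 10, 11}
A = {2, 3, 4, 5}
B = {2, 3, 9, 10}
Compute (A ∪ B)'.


U = {1, 2, 3, 4, 5, 6, 7, 8, 9, 10, 11}
A = {2, 3, 4, 5}, B = {2, 3, 9, 10}
A ∪ B = {2, 3, 4, 5, 9, 10}
(A ∪ B)' = U \ (A ∪ B) = {1, 6, 7, 8, 11}
Verification via A' ∩ B': A' = {1, 6, 7, 8, 9, 10, 11}, B' = {1, 4, 5, 6, 7, 8, 11}
A' ∩ B' = {1, 6, 7, 8, 11} ✓

{1, 6, 7, 8, 11}


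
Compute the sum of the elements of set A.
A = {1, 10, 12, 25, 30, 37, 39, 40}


Set A = {1, 10, 12, 25, 30, 37, 39, 40}
Sum = 1 + 10 + 12 + 25 + 30 + 37 + 39 + 40 = 194

194


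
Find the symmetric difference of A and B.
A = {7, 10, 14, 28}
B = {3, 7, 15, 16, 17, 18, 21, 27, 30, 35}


Set A = {7, 10, 14, 28}
Set B = {3, 7, 15, 16, 17, 18, 21, 27, 30, 35}
A △ B = (A \ B) ∪ (B \ A)
Elements in A but not B: {10, 14, 28}
Elements in B but not A: {3, 15, 16, 17, 18, 21, 27, 30, 35}
A △ B = {3, 10, 14, 15, 16, 17, 18, 21, 27, 28, 30, 35}

{3, 10, 14, 15, 16, 17, 18, 21, 27, 28, 30, 35}


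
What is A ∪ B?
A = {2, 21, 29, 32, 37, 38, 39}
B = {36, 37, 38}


Set A = {2, 21, 29, 32, 37, 38, 39}
Set B = {36, 37, 38}
A ∪ B includes all elements in either set.
Elements from A: {2, 21, 29, 32, 37, 38, 39}
Elements from B not already included: {36}
A ∪ B = {2, 21, 29, 32, 36, 37, 38, 39}

{2, 21, 29, 32, 36, 37, 38, 39}


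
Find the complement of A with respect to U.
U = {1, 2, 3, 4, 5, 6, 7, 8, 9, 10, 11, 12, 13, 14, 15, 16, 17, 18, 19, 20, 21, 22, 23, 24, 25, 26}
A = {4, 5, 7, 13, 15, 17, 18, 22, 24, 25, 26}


Universal set U = {1, 2, 3, 4, 5, 6, 7, 8, 9, 10, 11, 12, 13, 14, 15, 16, 17, 18, 19, 20, 21, 22, 23, 24, 25, 26}
Set A = {4, 5, 7, 13, 15, 17, 18, 22, 24, 25, 26}
A' = U \ A = elements in U but not in A
Checking each element of U:
1 (not in A, include), 2 (not in A, include), 3 (not in A, include), 4 (in A, exclude), 5 (in A, exclude), 6 (not in A, include), 7 (in A, exclude), 8 (not in A, include), 9 (not in A, include), 10 (not in A, include), 11 (not in A, include), 12 (not in A, include), 13 (in A, exclude), 14 (not in A, include), 15 (in A, exclude), 16 (not in A, include), 17 (in A, exclude), 18 (in A, exclude), 19 (not in A, include), 20 (not in A, include), 21 (not in A, include), 22 (in A, exclude), 23 (not in A, include), 24 (in A, exclude), 25 (in A, exclude), 26 (in A, exclude)
A' = {1, 2, 3, 6, 8, 9, 10, 11, 12, 14, 16, 19, 20, 21, 23}

{1, 2, 3, 6, 8, 9, 10, 11, 12, 14, 16, 19, 20, 21, 23}


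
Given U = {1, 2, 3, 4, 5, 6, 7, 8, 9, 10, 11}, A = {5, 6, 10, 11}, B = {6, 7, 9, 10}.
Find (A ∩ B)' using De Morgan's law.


U = {1, 2, 3, 4, 5, 6, 7, 8, 9, 10, 11}
A = {5, 6, 10, 11}, B = {6, 7, 9, 10}
A ∩ B = {6, 10}
(A ∩ B)' = U \ (A ∩ B) = {1, 2, 3, 4, 5, 7, 8, 9, 11}
Verification via A' ∪ B': A' = {1, 2, 3, 4, 7, 8, 9}, B' = {1, 2, 3, 4, 5, 8, 11}
A' ∪ B' = {1, 2, 3, 4, 5, 7, 8, 9, 11} ✓

{1, 2, 3, 4, 5, 7, 8, 9, 11}


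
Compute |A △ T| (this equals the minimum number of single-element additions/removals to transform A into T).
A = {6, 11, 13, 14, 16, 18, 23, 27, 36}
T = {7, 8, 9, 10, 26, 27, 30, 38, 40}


Set A = {6, 11, 13, 14, 16, 18, 23, 27, 36}
Set T = {7, 8, 9, 10, 26, 27, 30, 38, 40}
Elements to remove from A (in A, not in T): {6, 11, 13, 14, 16, 18, 23, 36} → 8 removals
Elements to add to A (in T, not in A): {7, 8, 9, 10, 26, 30, 38, 40} → 8 additions
Total edits = 8 + 8 = 16

16


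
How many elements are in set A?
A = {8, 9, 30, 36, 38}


Set A = {8, 9, 30, 36, 38}
Listing elements: 8, 9, 30, 36, 38
Counting: 5 elements
|A| = 5

5


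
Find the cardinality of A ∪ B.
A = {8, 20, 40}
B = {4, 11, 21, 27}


Set A = {8, 20, 40}, |A| = 3
Set B = {4, 11, 21, 27}, |B| = 4
A ∩ B = {}, |A ∩ B| = 0
|A ∪ B| = |A| + |B| - |A ∩ B| = 3 + 4 - 0 = 7

7


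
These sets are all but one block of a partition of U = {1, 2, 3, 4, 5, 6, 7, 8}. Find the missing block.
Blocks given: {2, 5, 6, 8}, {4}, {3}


U = {1, 2, 3, 4, 5, 6, 7, 8}
Shown blocks: {2, 5, 6, 8}, {4}, {3}
A partition's blocks are pairwise disjoint and cover U, so the missing block = U \ (union of shown blocks).
Union of shown blocks: {2, 3, 4, 5, 6, 8}
Missing block = U \ (union) = {1, 7}

{1, 7}


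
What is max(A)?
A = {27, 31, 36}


Set A = {27, 31, 36}
Elements in ascending order: 27, 31, 36
The largest element is 36.

36


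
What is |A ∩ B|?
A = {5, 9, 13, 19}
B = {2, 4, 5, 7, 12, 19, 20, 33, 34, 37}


Set A = {5, 9, 13, 19}
Set B = {2, 4, 5, 7, 12, 19, 20, 33, 34, 37}
A ∩ B = {5, 19}
|A ∩ B| = 2

2


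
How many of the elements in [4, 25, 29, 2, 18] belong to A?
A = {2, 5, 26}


Set A = {2, 5, 26}
Candidates: [4, 25, 29, 2, 18]
Check each candidate:
4 ∉ A, 25 ∉ A, 29 ∉ A, 2 ∈ A, 18 ∉ A
Count of candidates in A: 1

1


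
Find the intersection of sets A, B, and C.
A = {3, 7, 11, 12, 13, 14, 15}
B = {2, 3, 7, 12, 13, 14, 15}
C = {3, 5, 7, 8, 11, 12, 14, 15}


Set A = {3, 7, 11, 12, 13, 14, 15}
Set B = {2, 3, 7, 12, 13, 14, 15}
Set C = {3, 5, 7, 8, 11, 12, 14, 15}
First, A ∩ B = {3, 7, 12, 13, 14, 15}
Then, (A ∩ B) ∩ C = {3, 7, 12, 14, 15}

{3, 7, 12, 14, 15}


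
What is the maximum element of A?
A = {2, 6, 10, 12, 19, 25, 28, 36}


Set A = {2, 6, 10, 12, 19, 25, 28, 36}
Elements in ascending order: 2, 6, 10, 12, 19, 25, 28, 36
The largest element is 36.

36


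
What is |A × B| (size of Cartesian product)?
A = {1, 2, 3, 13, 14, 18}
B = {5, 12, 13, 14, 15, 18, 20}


Set A = {1, 2, 3, 13, 14, 18} has 6 elements.
Set B = {5, 12, 13, 14, 15, 18, 20} has 7 elements.
|A × B| = |A| × |B| = 6 × 7 = 42

42


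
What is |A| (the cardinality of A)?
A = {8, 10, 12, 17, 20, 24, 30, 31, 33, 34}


Set A = {8, 10, 12, 17, 20, 24, 30, 31, 33, 34}
Listing elements: 8, 10, 12, 17, 20, 24, 30, 31, 33, 34
Counting: 10 elements
|A| = 10

10


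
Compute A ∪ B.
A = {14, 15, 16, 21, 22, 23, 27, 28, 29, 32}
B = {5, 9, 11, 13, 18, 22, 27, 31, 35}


Set A = {14, 15, 16, 21, 22, 23, 27, 28, 29, 32}
Set B = {5, 9, 11, 13, 18, 22, 27, 31, 35}
A ∪ B includes all elements in either set.
Elements from A: {14, 15, 16, 21, 22, 23, 27, 28, 29, 32}
Elements from B not already included: {5, 9, 11, 13, 18, 31, 35}
A ∪ B = {5, 9, 11, 13, 14, 15, 16, 18, 21, 22, 23, 27, 28, 29, 31, 32, 35}

{5, 9, 11, 13, 14, 15, 16, 18, 21, 22, 23, 27, 28, 29, 31, 32, 35}


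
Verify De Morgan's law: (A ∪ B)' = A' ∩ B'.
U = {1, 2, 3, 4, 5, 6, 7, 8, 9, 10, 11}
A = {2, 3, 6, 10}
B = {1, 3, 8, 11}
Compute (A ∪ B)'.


U = {1, 2, 3, 4, 5, 6, 7, 8, 9, 10, 11}
A = {2, 3, 6, 10}, B = {1, 3, 8, 11}
A ∪ B = {1, 2, 3, 6, 8, 10, 11}
(A ∪ B)' = U \ (A ∪ B) = {4, 5, 7, 9}
Verification via A' ∩ B': A' = {1, 4, 5, 7, 8, 9, 11}, B' = {2, 4, 5, 6, 7, 9, 10}
A' ∩ B' = {4, 5, 7, 9} ✓

{4, 5, 7, 9}


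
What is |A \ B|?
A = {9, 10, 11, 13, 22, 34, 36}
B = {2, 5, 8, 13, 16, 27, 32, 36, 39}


Set A = {9, 10, 11, 13, 22, 34, 36}
Set B = {2, 5, 8, 13, 16, 27, 32, 36, 39}
A \ B = {9, 10, 11, 22, 34}
|A \ B| = 5

5


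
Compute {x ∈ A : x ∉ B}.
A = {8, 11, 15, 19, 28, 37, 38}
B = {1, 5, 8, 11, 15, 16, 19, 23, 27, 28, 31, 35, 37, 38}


Set A = {8, 11, 15, 19, 28, 37, 38}
Set B = {1, 5, 8, 11, 15, 16, 19, 23, 27, 28, 31, 35, 37, 38}
Check each element of A against B:
8 ∈ B, 11 ∈ B, 15 ∈ B, 19 ∈ B, 28 ∈ B, 37 ∈ B, 38 ∈ B
Elements of A not in B: {}

{}


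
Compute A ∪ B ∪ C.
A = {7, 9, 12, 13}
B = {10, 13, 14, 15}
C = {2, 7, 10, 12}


Set A = {7, 9, 12, 13}
Set B = {10, 13, 14, 15}
Set C = {2, 7, 10, 12}
First, A ∪ B = {7, 9, 10, 12, 13, 14, 15}
Then, (A ∪ B) ∪ C = {2, 7, 9, 10, 12, 13, 14, 15}

{2, 7, 9, 10, 12, 13, 14, 15}


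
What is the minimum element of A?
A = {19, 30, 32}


Set A = {19, 30, 32}
Elements in ascending order: 19, 30, 32
The smallest element is 19.

19


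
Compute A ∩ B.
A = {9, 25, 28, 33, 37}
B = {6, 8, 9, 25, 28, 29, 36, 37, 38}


Set A = {9, 25, 28, 33, 37}
Set B = {6, 8, 9, 25, 28, 29, 36, 37, 38}
A ∩ B includes only elements in both sets.
Check each element of A against B:
9 ✓, 25 ✓, 28 ✓, 33 ✗, 37 ✓
A ∩ B = {9, 25, 28, 37}

{9, 25, 28, 37}


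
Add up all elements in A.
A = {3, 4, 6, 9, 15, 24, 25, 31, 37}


Set A = {3, 4, 6, 9, 15, 24, 25, 31, 37}
Sum = 3 + 4 + 6 + 9 + 15 + 24 + 25 + 31 + 37 = 154

154


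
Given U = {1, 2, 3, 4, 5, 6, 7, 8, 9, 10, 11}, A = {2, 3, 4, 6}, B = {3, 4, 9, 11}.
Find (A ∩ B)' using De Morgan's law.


U = {1, 2, 3, 4, 5, 6, 7, 8, 9, 10, 11}
A = {2, 3, 4, 6}, B = {3, 4, 9, 11}
A ∩ B = {3, 4}
(A ∩ B)' = U \ (A ∩ B) = {1, 2, 5, 6, 7, 8, 9, 10, 11}
Verification via A' ∪ B': A' = {1, 5, 7, 8, 9, 10, 11}, B' = {1, 2, 5, 6, 7, 8, 10}
A' ∪ B' = {1, 2, 5, 6, 7, 8, 9, 10, 11} ✓

{1, 2, 5, 6, 7, 8, 9, 10, 11}


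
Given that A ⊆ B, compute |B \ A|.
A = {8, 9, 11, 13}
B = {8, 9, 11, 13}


Set A = {8, 9, 11, 13}, |A| = 4
Set B = {8, 9, 11, 13}, |B| = 4
Since A ⊆ B: B \ A = {}
|B| - |A| = 4 - 4 = 0

0


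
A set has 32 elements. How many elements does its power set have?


The set has 32 elements.
The power set contains all possible subsets.
|P(A)| = 2^|A| = 2^32 = 4294967296

4294967296


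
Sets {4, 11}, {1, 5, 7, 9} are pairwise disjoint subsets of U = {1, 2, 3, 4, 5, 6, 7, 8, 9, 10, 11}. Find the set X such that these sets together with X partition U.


U = {1, 2, 3, 4, 5, 6, 7, 8, 9, 10, 11}
Shown blocks: {4, 11}, {1, 5, 7, 9}
A partition's blocks are pairwise disjoint and cover U, so the missing block = U \ (union of shown blocks).
Union of shown blocks: {1, 4, 5, 7, 9, 11}
Missing block = U \ (union) = {2, 3, 6, 8, 10}

{2, 3, 6, 8, 10}


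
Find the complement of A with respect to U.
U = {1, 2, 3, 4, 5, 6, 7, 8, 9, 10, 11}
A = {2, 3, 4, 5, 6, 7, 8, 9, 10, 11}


Universal set U = {1, 2, 3, 4, 5, 6, 7, 8, 9, 10, 11}
Set A = {2, 3, 4, 5, 6, 7, 8, 9, 10, 11}
A' = U \ A = elements in U but not in A
Checking each element of U:
1 (not in A, include), 2 (in A, exclude), 3 (in A, exclude), 4 (in A, exclude), 5 (in A, exclude), 6 (in A, exclude), 7 (in A, exclude), 8 (in A, exclude), 9 (in A, exclude), 10 (in A, exclude), 11 (in A, exclude)
A' = {1}

{1}


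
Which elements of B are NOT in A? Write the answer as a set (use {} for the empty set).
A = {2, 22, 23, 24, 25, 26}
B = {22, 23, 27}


Set A = {2, 22, 23, 24, 25, 26}
Set B = {22, 23, 27}
Check each element of B against A:
22 ∈ A, 23 ∈ A, 27 ∉ A (include)
Elements of B not in A: {27}

{27}


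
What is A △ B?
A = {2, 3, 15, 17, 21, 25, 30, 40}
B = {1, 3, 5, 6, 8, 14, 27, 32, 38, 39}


Set A = {2, 3, 15, 17, 21, 25, 30, 40}
Set B = {1, 3, 5, 6, 8, 14, 27, 32, 38, 39}
A △ B = (A \ B) ∪ (B \ A)
Elements in A but not B: {2, 15, 17, 21, 25, 30, 40}
Elements in B but not A: {1, 5, 6, 8, 14, 27, 32, 38, 39}
A △ B = {1, 2, 5, 6, 8, 14, 15, 17, 21, 25, 27, 30, 32, 38, 39, 40}

{1, 2, 5, 6, 8, 14, 15, 17, 21, 25, 27, 30, 32, 38, 39, 40}


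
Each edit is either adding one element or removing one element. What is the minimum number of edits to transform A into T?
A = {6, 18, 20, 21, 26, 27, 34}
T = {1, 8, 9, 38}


Set A = {6, 18, 20, 21, 26, 27, 34}
Set T = {1, 8, 9, 38}
Elements to remove from A (in A, not in T): {6, 18, 20, 21, 26, 27, 34} → 7 removals
Elements to add to A (in T, not in A): {1, 8, 9, 38} → 4 additions
Total edits = 7 + 4 = 11

11


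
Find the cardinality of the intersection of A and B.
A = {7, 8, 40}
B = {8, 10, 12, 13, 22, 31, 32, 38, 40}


Set A = {7, 8, 40}
Set B = {8, 10, 12, 13, 22, 31, 32, 38, 40}
A ∩ B = {8, 40}
|A ∩ B| = 2

2


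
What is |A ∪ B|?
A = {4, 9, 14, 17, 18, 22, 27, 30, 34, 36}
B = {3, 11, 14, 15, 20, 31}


Set A = {4, 9, 14, 17, 18, 22, 27, 30, 34, 36}, |A| = 10
Set B = {3, 11, 14, 15, 20, 31}, |B| = 6
A ∩ B = {14}, |A ∩ B| = 1
|A ∪ B| = |A| + |B| - |A ∩ B| = 10 + 6 - 1 = 15

15


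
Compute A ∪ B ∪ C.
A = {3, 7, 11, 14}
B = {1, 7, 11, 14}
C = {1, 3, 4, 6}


Set A = {3, 7, 11, 14}
Set B = {1, 7, 11, 14}
Set C = {1, 3, 4, 6}
First, A ∪ B = {1, 3, 7, 11, 14}
Then, (A ∪ B) ∪ C = {1, 3, 4, 6, 7, 11, 14}

{1, 3, 4, 6, 7, 11, 14}


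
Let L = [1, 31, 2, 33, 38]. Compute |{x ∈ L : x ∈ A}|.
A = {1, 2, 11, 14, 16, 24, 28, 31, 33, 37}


Set A = {1, 2, 11, 14, 16, 24, 28, 31, 33, 37}
Candidates: [1, 31, 2, 33, 38]
Check each candidate:
1 ∈ A, 31 ∈ A, 2 ∈ A, 33 ∈ A, 38 ∉ A
Count of candidates in A: 4

4


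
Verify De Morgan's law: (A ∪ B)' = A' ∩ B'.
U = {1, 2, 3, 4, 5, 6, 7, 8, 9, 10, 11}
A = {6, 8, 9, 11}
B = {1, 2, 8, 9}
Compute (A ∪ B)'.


U = {1, 2, 3, 4, 5, 6, 7, 8, 9, 10, 11}
A = {6, 8, 9, 11}, B = {1, 2, 8, 9}
A ∪ B = {1, 2, 6, 8, 9, 11}
(A ∪ B)' = U \ (A ∪ B) = {3, 4, 5, 7, 10}
Verification via A' ∩ B': A' = {1, 2, 3, 4, 5, 7, 10}, B' = {3, 4, 5, 6, 7, 10, 11}
A' ∩ B' = {3, 4, 5, 7, 10} ✓

{3, 4, 5, 7, 10}


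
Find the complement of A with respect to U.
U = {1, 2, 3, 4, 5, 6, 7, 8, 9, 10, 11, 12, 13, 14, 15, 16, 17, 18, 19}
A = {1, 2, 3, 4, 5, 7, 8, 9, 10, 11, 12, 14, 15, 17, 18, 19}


Universal set U = {1, 2, 3, 4, 5, 6, 7, 8, 9, 10, 11, 12, 13, 14, 15, 16, 17, 18, 19}
Set A = {1, 2, 3, 4, 5, 7, 8, 9, 10, 11, 12, 14, 15, 17, 18, 19}
A' = U \ A = elements in U but not in A
Checking each element of U:
1 (in A, exclude), 2 (in A, exclude), 3 (in A, exclude), 4 (in A, exclude), 5 (in A, exclude), 6 (not in A, include), 7 (in A, exclude), 8 (in A, exclude), 9 (in A, exclude), 10 (in A, exclude), 11 (in A, exclude), 12 (in A, exclude), 13 (not in A, include), 14 (in A, exclude), 15 (in A, exclude), 16 (not in A, include), 17 (in A, exclude), 18 (in A, exclude), 19 (in A, exclude)
A' = {6, 13, 16}

{6, 13, 16}


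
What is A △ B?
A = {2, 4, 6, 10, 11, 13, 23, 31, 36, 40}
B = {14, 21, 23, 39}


Set A = {2, 4, 6, 10, 11, 13, 23, 31, 36, 40}
Set B = {14, 21, 23, 39}
A △ B = (A \ B) ∪ (B \ A)
Elements in A but not B: {2, 4, 6, 10, 11, 13, 31, 36, 40}
Elements in B but not A: {14, 21, 39}
A △ B = {2, 4, 6, 10, 11, 13, 14, 21, 31, 36, 39, 40}

{2, 4, 6, 10, 11, 13, 14, 21, 31, 36, 39, 40}


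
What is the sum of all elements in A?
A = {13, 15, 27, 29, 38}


Set A = {13, 15, 27, 29, 38}
Sum = 13 + 15 + 27 + 29 + 38 = 122

122


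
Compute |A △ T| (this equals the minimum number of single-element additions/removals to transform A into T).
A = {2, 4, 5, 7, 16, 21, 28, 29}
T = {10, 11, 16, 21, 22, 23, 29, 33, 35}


Set A = {2, 4, 5, 7, 16, 21, 28, 29}
Set T = {10, 11, 16, 21, 22, 23, 29, 33, 35}
Elements to remove from A (in A, not in T): {2, 4, 5, 7, 28} → 5 removals
Elements to add to A (in T, not in A): {10, 11, 22, 23, 33, 35} → 6 additions
Total edits = 5 + 6 = 11

11


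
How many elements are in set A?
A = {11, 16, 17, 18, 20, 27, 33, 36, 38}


Set A = {11, 16, 17, 18, 20, 27, 33, 36, 38}
Listing elements: 11, 16, 17, 18, 20, 27, 33, 36, 38
Counting: 9 elements
|A| = 9

9


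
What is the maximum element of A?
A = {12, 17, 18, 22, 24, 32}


Set A = {12, 17, 18, 22, 24, 32}
Elements in ascending order: 12, 17, 18, 22, 24, 32
The largest element is 32.

32


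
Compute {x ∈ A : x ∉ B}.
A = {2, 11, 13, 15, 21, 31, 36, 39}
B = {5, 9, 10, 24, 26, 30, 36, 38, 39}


Set A = {2, 11, 13, 15, 21, 31, 36, 39}
Set B = {5, 9, 10, 24, 26, 30, 36, 38, 39}
Check each element of A against B:
2 ∉ B (include), 11 ∉ B (include), 13 ∉ B (include), 15 ∉ B (include), 21 ∉ B (include), 31 ∉ B (include), 36 ∈ B, 39 ∈ B
Elements of A not in B: {2, 11, 13, 15, 21, 31}

{2, 11, 13, 15, 21, 31}


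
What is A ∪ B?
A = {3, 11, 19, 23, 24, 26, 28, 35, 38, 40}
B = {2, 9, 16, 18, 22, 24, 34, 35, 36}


Set A = {3, 11, 19, 23, 24, 26, 28, 35, 38, 40}
Set B = {2, 9, 16, 18, 22, 24, 34, 35, 36}
A ∪ B includes all elements in either set.
Elements from A: {3, 11, 19, 23, 24, 26, 28, 35, 38, 40}
Elements from B not already included: {2, 9, 16, 18, 22, 34, 36}
A ∪ B = {2, 3, 9, 11, 16, 18, 19, 22, 23, 24, 26, 28, 34, 35, 36, 38, 40}

{2, 3, 9, 11, 16, 18, 19, 22, 23, 24, 26, 28, 34, 35, 36, 38, 40}


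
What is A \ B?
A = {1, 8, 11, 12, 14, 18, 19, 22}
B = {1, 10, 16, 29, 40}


Set A = {1, 8, 11, 12, 14, 18, 19, 22}
Set B = {1, 10, 16, 29, 40}
A \ B includes elements in A that are not in B.
Check each element of A:
1 (in B, remove), 8 (not in B, keep), 11 (not in B, keep), 12 (not in B, keep), 14 (not in B, keep), 18 (not in B, keep), 19 (not in B, keep), 22 (not in B, keep)
A \ B = {8, 11, 12, 14, 18, 19, 22}

{8, 11, 12, 14, 18, 19, 22}


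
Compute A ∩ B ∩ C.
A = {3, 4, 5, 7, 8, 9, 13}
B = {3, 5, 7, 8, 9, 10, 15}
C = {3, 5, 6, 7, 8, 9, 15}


Set A = {3, 4, 5, 7, 8, 9, 13}
Set B = {3, 5, 7, 8, 9, 10, 15}
Set C = {3, 5, 6, 7, 8, 9, 15}
First, A ∩ B = {3, 5, 7, 8, 9}
Then, (A ∩ B) ∩ C = {3, 5, 7, 8, 9}

{3, 5, 7, 8, 9}


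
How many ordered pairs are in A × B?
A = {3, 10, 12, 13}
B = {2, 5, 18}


Set A = {3, 10, 12, 13} has 4 elements.
Set B = {2, 5, 18} has 3 elements.
|A × B| = |A| × |B| = 4 × 3 = 12

12


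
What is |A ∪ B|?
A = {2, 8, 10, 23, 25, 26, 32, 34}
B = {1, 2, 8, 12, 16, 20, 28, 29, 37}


Set A = {2, 8, 10, 23, 25, 26, 32, 34}, |A| = 8
Set B = {1, 2, 8, 12, 16, 20, 28, 29, 37}, |B| = 9
A ∩ B = {2, 8}, |A ∩ B| = 2
|A ∪ B| = |A| + |B| - |A ∩ B| = 8 + 9 - 2 = 15

15


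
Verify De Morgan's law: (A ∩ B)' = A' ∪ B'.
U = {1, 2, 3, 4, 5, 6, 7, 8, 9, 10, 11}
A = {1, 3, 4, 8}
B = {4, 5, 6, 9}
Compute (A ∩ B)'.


U = {1, 2, 3, 4, 5, 6, 7, 8, 9, 10, 11}
A = {1, 3, 4, 8}, B = {4, 5, 6, 9}
A ∩ B = {4}
(A ∩ B)' = U \ (A ∩ B) = {1, 2, 3, 5, 6, 7, 8, 9, 10, 11}
Verification via A' ∪ B': A' = {2, 5, 6, 7, 9, 10, 11}, B' = {1, 2, 3, 7, 8, 10, 11}
A' ∪ B' = {1, 2, 3, 5, 6, 7, 8, 9, 10, 11} ✓

{1, 2, 3, 5, 6, 7, 8, 9, 10, 11}


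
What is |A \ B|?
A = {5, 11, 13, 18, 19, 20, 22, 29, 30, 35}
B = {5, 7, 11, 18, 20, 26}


Set A = {5, 11, 13, 18, 19, 20, 22, 29, 30, 35}
Set B = {5, 7, 11, 18, 20, 26}
A \ B = {13, 19, 22, 29, 30, 35}
|A \ B| = 6

6


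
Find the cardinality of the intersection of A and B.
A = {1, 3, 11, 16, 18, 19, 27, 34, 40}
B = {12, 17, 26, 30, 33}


Set A = {1, 3, 11, 16, 18, 19, 27, 34, 40}
Set B = {12, 17, 26, 30, 33}
A ∩ B = {}
|A ∩ B| = 0

0


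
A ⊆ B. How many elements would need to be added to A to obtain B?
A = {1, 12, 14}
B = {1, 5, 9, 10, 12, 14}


Set A = {1, 12, 14}, |A| = 3
Set B = {1, 5, 9, 10, 12, 14}, |B| = 6
Since A ⊆ B: B \ A = {5, 9, 10}
|B| - |A| = 6 - 3 = 3

3


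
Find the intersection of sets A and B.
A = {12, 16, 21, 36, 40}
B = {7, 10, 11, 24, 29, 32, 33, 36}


Set A = {12, 16, 21, 36, 40}
Set B = {7, 10, 11, 24, 29, 32, 33, 36}
A ∩ B includes only elements in both sets.
Check each element of A against B:
12 ✗, 16 ✗, 21 ✗, 36 ✓, 40 ✗
A ∩ B = {36}

{36}
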